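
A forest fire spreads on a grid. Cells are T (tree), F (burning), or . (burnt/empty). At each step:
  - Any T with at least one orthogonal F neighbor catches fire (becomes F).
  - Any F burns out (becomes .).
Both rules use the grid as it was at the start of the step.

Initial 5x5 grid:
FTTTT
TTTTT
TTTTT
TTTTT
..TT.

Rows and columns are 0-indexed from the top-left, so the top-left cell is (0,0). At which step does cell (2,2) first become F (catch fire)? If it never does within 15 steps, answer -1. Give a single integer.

Step 1: cell (2,2)='T' (+2 fires, +1 burnt)
Step 2: cell (2,2)='T' (+3 fires, +2 burnt)
Step 3: cell (2,2)='T' (+4 fires, +3 burnt)
Step 4: cell (2,2)='F' (+4 fires, +4 burnt)
  -> target ignites at step 4
Step 5: cell (2,2)='.' (+3 fires, +4 burnt)
Step 6: cell (2,2)='.' (+3 fires, +3 burnt)
Step 7: cell (2,2)='.' (+2 fires, +3 burnt)
Step 8: cell (2,2)='.' (+0 fires, +2 burnt)
  fire out at step 8

4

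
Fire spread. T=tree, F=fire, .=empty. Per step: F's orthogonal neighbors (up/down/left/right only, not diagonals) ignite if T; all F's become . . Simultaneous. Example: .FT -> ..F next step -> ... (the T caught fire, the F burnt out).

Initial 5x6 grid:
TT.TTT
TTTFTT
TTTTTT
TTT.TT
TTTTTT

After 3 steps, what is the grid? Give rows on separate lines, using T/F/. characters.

Step 1: 4 trees catch fire, 1 burn out
  TT.FTT
  TTF.FT
  TTTFTT
  TTT.TT
  TTTTTT
Step 2: 5 trees catch fire, 4 burn out
  TT..FT
  TF...F
  TTF.FT
  TTT.TT
  TTTTTT
Step 3: 7 trees catch fire, 5 burn out
  TF...F
  F.....
  TF...F
  TTF.FT
  TTTTTT

TF...F
F.....
TF...F
TTF.FT
TTTTTT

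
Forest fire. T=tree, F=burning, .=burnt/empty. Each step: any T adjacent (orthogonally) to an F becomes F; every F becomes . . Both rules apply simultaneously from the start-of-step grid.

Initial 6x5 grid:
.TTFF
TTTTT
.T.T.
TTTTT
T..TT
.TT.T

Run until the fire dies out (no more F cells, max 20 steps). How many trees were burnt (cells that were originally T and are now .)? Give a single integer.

Answer: 18

Derivation:
Step 1: +3 fires, +2 burnt (F count now 3)
Step 2: +3 fires, +3 burnt (F count now 3)
Step 3: +2 fires, +3 burnt (F count now 2)
Step 4: +5 fires, +2 burnt (F count now 5)
Step 5: +2 fires, +5 burnt (F count now 2)
Step 6: +2 fires, +2 burnt (F count now 2)
Step 7: +1 fires, +2 burnt (F count now 1)
Step 8: +0 fires, +1 burnt (F count now 0)
Fire out after step 8
Initially T: 20, now '.': 28
Total burnt (originally-T cells now '.'): 18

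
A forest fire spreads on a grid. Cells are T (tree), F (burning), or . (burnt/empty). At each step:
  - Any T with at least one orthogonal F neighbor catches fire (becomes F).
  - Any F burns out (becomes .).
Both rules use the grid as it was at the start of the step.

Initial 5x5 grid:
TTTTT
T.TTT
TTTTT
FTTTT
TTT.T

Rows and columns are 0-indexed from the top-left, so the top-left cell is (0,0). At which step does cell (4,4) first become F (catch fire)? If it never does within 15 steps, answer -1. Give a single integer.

Step 1: cell (4,4)='T' (+3 fires, +1 burnt)
Step 2: cell (4,4)='T' (+4 fires, +3 burnt)
Step 3: cell (4,4)='T' (+4 fires, +4 burnt)
Step 4: cell (4,4)='T' (+4 fires, +4 burnt)
Step 5: cell (4,4)='F' (+4 fires, +4 burnt)
  -> target ignites at step 5
Step 6: cell (4,4)='.' (+2 fires, +4 burnt)
Step 7: cell (4,4)='.' (+1 fires, +2 burnt)
Step 8: cell (4,4)='.' (+0 fires, +1 burnt)
  fire out at step 8

5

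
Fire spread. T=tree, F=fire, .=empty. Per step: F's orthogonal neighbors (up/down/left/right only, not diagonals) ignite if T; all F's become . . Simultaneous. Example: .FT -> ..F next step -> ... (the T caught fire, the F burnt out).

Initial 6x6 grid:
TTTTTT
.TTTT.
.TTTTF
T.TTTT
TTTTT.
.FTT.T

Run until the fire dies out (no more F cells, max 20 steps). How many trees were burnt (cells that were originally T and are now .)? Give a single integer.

Answer: 26

Derivation:
Step 1: +4 fires, +2 burnt (F count now 4)
Step 2: +6 fires, +4 burnt (F count now 6)
Step 3: +8 fires, +6 burnt (F count now 8)
Step 4: +4 fires, +8 burnt (F count now 4)
Step 5: +2 fires, +4 burnt (F count now 2)
Step 6: +1 fires, +2 burnt (F count now 1)
Step 7: +1 fires, +1 burnt (F count now 1)
Step 8: +0 fires, +1 burnt (F count now 0)
Fire out after step 8
Initially T: 27, now '.': 35
Total burnt (originally-T cells now '.'): 26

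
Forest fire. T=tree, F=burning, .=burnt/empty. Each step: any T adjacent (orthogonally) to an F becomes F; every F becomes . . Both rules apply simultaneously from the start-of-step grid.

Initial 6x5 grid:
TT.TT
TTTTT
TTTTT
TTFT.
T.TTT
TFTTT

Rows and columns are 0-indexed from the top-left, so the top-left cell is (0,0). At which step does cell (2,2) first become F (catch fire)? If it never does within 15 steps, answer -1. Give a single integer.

Step 1: cell (2,2)='F' (+6 fires, +2 burnt)
  -> target ignites at step 1
Step 2: cell (2,2)='.' (+7 fires, +6 burnt)
Step 3: cell (2,2)='.' (+6 fires, +7 burnt)
Step 4: cell (2,2)='.' (+4 fires, +6 burnt)
Step 5: cell (2,2)='.' (+2 fires, +4 burnt)
Step 6: cell (2,2)='.' (+0 fires, +2 burnt)
  fire out at step 6

1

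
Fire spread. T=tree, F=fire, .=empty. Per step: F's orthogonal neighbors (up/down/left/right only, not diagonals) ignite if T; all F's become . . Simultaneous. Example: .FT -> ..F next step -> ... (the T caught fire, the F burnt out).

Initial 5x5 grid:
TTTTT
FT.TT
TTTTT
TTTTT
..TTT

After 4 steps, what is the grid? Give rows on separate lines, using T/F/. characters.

Step 1: 3 trees catch fire, 1 burn out
  FTTTT
  .F.TT
  FTTTT
  TTTTT
  ..TTT
Step 2: 3 trees catch fire, 3 burn out
  .FTTT
  ...TT
  .FTTT
  FTTTT
  ..TTT
Step 3: 3 trees catch fire, 3 burn out
  ..FTT
  ...TT
  ..FTT
  .FTTT
  ..TTT
Step 4: 3 trees catch fire, 3 burn out
  ...FT
  ...TT
  ...FT
  ..FTT
  ..TTT

...FT
...TT
...FT
..FTT
..TTT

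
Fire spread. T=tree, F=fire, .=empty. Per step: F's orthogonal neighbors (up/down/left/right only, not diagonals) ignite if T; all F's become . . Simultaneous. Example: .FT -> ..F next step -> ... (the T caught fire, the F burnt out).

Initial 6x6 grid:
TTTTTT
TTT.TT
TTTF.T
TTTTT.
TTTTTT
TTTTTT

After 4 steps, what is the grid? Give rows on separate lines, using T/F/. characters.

Step 1: 2 trees catch fire, 1 burn out
  TTTTTT
  TTT.TT
  TTF..T
  TTTFT.
  TTTTTT
  TTTTTT
Step 2: 5 trees catch fire, 2 burn out
  TTTTTT
  TTF.TT
  TF...T
  TTF.F.
  TTTFTT
  TTTTTT
Step 3: 7 trees catch fire, 5 burn out
  TTFTTT
  TF..TT
  F....T
  TF....
  TTF.FT
  TTTFTT
Step 4: 8 trees catch fire, 7 burn out
  TF.FTT
  F...TT
  .....T
  F.....
  TF...F
  TTF.FT

TF.FTT
F...TT
.....T
F.....
TF...F
TTF.FT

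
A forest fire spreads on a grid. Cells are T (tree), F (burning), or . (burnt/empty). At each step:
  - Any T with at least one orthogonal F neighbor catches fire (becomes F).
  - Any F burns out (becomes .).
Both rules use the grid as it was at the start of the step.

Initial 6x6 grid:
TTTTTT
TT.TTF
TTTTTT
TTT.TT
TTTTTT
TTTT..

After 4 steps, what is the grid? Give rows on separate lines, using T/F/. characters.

Step 1: 3 trees catch fire, 1 burn out
  TTTTTF
  TT.TF.
  TTTTTF
  TTT.TT
  TTTTTT
  TTTT..
Step 2: 4 trees catch fire, 3 burn out
  TTTTF.
  TT.F..
  TTTTF.
  TTT.TF
  TTTTTT
  TTTT..
Step 3: 4 trees catch fire, 4 burn out
  TTTF..
  TT....
  TTTF..
  TTT.F.
  TTTTTF
  TTTT..
Step 4: 3 trees catch fire, 4 burn out
  TTF...
  TT....
  TTF...
  TTT...
  TTTTF.
  TTTT..

TTF...
TT....
TTF...
TTT...
TTTTF.
TTTT..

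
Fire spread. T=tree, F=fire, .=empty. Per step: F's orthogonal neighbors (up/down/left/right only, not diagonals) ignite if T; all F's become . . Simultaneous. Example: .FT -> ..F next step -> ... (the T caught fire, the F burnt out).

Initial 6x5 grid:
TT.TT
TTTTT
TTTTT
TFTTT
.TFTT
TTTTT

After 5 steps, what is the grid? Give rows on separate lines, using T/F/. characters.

Step 1: 6 trees catch fire, 2 burn out
  TT.TT
  TTTTT
  TFTTT
  F.FTT
  .F.FT
  TTFTT
Step 2: 7 trees catch fire, 6 burn out
  TT.TT
  TFTTT
  F.FTT
  ...FT
  ....F
  TF.FT
Step 3: 7 trees catch fire, 7 burn out
  TF.TT
  F.FTT
  ...FT
  ....F
  .....
  F...F
Step 4: 3 trees catch fire, 7 burn out
  F..TT
  ...FT
  ....F
  .....
  .....
  .....
Step 5: 2 trees catch fire, 3 burn out
  ...FT
  ....F
  .....
  .....
  .....
  .....

...FT
....F
.....
.....
.....
.....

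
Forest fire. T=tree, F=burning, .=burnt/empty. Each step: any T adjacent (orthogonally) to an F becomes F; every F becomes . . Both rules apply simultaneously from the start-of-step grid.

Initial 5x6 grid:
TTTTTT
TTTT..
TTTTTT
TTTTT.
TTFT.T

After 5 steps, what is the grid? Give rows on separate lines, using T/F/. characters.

Step 1: 3 trees catch fire, 1 burn out
  TTTTTT
  TTTT..
  TTTTTT
  TTFTT.
  TF.F.T
Step 2: 4 trees catch fire, 3 burn out
  TTTTTT
  TTTT..
  TTFTTT
  TF.FT.
  F....T
Step 3: 5 trees catch fire, 4 burn out
  TTTTTT
  TTFT..
  TF.FTT
  F...F.
  .....T
Step 4: 5 trees catch fire, 5 burn out
  TTFTTT
  TF.F..
  F...FT
  ......
  .....T
Step 5: 4 trees catch fire, 5 burn out
  TF.FTT
  F.....
  .....F
  ......
  .....T

TF.FTT
F.....
.....F
......
.....T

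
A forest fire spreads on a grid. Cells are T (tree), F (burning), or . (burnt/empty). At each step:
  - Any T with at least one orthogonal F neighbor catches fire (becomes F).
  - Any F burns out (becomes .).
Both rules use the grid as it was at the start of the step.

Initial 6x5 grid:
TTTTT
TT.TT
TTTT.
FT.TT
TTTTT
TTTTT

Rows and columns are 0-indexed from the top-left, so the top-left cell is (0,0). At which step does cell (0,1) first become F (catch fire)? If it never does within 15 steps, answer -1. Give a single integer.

Step 1: cell (0,1)='T' (+3 fires, +1 burnt)
Step 2: cell (0,1)='T' (+4 fires, +3 burnt)
Step 3: cell (0,1)='T' (+5 fires, +4 burnt)
Step 4: cell (0,1)='F' (+4 fires, +5 burnt)
  -> target ignites at step 4
Step 5: cell (0,1)='.' (+5 fires, +4 burnt)
Step 6: cell (0,1)='.' (+4 fires, +5 burnt)
Step 7: cell (0,1)='.' (+1 fires, +4 burnt)
Step 8: cell (0,1)='.' (+0 fires, +1 burnt)
  fire out at step 8

4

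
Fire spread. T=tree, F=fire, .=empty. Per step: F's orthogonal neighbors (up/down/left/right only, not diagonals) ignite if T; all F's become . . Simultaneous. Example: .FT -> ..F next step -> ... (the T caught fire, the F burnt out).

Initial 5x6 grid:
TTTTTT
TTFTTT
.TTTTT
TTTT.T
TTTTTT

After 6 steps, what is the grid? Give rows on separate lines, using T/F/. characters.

Step 1: 4 trees catch fire, 1 burn out
  TTFTTT
  TF.FTT
  .TFTTT
  TTTT.T
  TTTTTT
Step 2: 7 trees catch fire, 4 burn out
  TF.FTT
  F...FT
  .F.FTT
  TTFT.T
  TTTTTT
Step 3: 7 trees catch fire, 7 burn out
  F...FT
  .....F
  ....FT
  TF.F.T
  TTFTTT
Step 4: 5 trees catch fire, 7 burn out
  .....F
  ......
  .....F
  F....T
  TF.FTT
Step 5: 3 trees catch fire, 5 burn out
  ......
  ......
  ......
  .....F
  F...FT
Step 6: 1 trees catch fire, 3 burn out
  ......
  ......
  ......
  ......
  .....F

......
......
......
......
.....F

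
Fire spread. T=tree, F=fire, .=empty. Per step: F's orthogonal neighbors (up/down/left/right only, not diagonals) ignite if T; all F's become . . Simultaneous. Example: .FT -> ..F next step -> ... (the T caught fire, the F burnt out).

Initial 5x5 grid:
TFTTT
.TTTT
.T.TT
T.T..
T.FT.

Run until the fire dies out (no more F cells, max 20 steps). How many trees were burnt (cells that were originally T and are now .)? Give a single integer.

Step 1: +5 fires, +2 burnt (F count now 5)
Step 2: +3 fires, +5 burnt (F count now 3)
Step 3: +2 fires, +3 burnt (F count now 2)
Step 4: +2 fires, +2 burnt (F count now 2)
Step 5: +1 fires, +2 burnt (F count now 1)
Step 6: +0 fires, +1 burnt (F count now 0)
Fire out after step 6
Initially T: 15, now '.': 23
Total burnt (originally-T cells now '.'): 13

Answer: 13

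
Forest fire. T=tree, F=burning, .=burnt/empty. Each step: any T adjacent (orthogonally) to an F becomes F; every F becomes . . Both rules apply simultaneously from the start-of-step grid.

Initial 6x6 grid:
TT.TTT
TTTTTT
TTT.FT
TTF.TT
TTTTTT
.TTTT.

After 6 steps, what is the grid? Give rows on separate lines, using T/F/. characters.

Step 1: 6 trees catch fire, 2 burn out
  TT.TTT
  TTTTFT
  TTF..F
  TF..FT
  TTFTTT
  .TTTT.
Step 2: 11 trees catch fire, 6 burn out
  TT.TFT
  TTFF.F
  TF....
  F....F
  TF.FFT
  .TFTT.
Step 3: 9 trees catch fire, 11 burn out
  TT.F.F
  TF....
  F.....
  ......
  F....F
  .F.FF.
Step 4: 2 trees catch fire, 9 burn out
  TF....
  F.....
  ......
  ......
  ......
  ......
Step 5: 1 trees catch fire, 2 burn out
  F.....
  ......
  ......
  ......
  ......
  ......
Step 6: 0 trees catch fire, 1 burn out
  ......
  ......
  ......
  ......
  ......
  ......

......
......
......
......
......
......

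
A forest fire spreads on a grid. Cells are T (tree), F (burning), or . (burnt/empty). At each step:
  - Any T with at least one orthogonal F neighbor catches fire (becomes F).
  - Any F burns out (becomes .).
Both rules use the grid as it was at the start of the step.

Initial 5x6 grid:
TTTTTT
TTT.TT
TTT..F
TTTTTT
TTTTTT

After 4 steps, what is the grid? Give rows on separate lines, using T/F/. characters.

Step 1: 2 trees catch fire, 1 burn out
  TTTTTT
  TTT.TF
  TTT...
  TTTTTF
  TTTTTT
Step 2: 4 trees catch fire, 2 burn out
  TTTTTF
  TTT.F.
  TTT...
  TTTTF.
  TTTTTF
Step 3: 3 trees catch fire, 4 burn out
  TTTTF.
  TTT...
  TTT...
  TTTF..
  TTTTF.
Step 4: 3 trees catch fire, 3 burn out
  TTTF..
  TTT...
  TTT...
  TTF...
  TTTF..

TTTF..
TTT...
TTT...
TTF...
TTTF..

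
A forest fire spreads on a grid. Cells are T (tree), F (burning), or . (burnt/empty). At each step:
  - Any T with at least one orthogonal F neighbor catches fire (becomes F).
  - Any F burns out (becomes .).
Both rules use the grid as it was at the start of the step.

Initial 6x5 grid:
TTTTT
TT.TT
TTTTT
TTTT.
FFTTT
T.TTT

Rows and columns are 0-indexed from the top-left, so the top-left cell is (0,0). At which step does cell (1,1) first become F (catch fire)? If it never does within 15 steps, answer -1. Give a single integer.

Step 1: cell (1,1)='T' (+4 fires, +2 burnt)
Step 2: cell (1,1)='T' (+5 fires, +4 burnt)
Step 3: cell (1,1)='F' (+6 fires, +5 burnt)
  -> target ignites at step 3
Step 4: cell (1,1)='.' (+4 fires, +6 burnt)
Step 5: cell (1,1)='.' (+3 fires, +4 burnt)
Step 6: cell (1,1)='.' (+2 fires, +3 burnt)
Step 7: cell (1,1)='.' (+1 fires, +2 burnt)
Step 8: cell (1,1)='.' (+0 fires, +1 burnt)
  fire out at step 8

3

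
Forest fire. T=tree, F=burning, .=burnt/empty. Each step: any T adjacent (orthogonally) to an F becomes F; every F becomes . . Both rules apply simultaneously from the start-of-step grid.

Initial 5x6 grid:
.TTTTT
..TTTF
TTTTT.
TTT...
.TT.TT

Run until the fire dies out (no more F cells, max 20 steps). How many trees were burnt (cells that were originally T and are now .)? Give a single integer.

Step 1: +2 fires, +1 burnt (F count now 2)
Step 2: +3 fires, +2 burnt (F count now 3)
Step 3: +3 fires, +3 burnt (F count now 3)
Step 4: +2 fires, +3 burnt (F count now 2)
Step 5: +3 fires, +2 burnt (F count now 3)
Step 6: +3 fires, +3 burnt (F count now 3)
Step 7: +2 fires, +3 burnt (F count now 2)
Step 8: +0 fires, +2 burnt (F count now 0)
Fire out after step 8
Initially T: 20, now '.': 28
Total burnt (originally-T cells now '.'): 18

Answer: 18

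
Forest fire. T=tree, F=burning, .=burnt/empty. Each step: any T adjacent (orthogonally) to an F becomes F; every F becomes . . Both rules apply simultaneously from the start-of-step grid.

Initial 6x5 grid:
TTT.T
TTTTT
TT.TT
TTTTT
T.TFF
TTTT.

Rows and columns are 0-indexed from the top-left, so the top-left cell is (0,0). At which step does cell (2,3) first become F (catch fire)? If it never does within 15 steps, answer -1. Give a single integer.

Step 1: cell (2,3)='T' (+4 fires, +2 burnt)
Step 2: cell (2,3)='F' (+4 fires, +4 burnt)
  -> target ignites at step 2
Step 3: cell (2,3)='.' (+4 fires, +4 burnt)
Step 4: cell (2,3)='.' (+5 fires, +4 burnt)
Step 5: cell (2,3)='.' (+4 fires, +5 burnt)
Step 6: cell (2,3)='.' (+2 fires, +4 burnt)
Step 7: cell (2,3)='.' (+1 fires, +2 burnt)
Step 8: cell (2,3)='.' (+0 fires, +1 burnt)
  fire out at step 8

2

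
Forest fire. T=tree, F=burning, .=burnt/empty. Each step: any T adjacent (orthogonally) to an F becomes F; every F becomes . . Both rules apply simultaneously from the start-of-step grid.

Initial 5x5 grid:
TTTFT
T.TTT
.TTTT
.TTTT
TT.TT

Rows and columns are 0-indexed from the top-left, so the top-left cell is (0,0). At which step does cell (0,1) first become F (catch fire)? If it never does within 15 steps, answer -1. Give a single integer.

Step 1: cell (0,1)='T' (+3 fires, +1 burnt)
Step 2: cell (0,1)='F' (+4 fires, +3 burnt)
  -> target ignites at step 2
Step 3: cell (0,1)='.' (+4 fires, +4 burnt)
Step 4: cell (0,1)='.' (+5 fires, +4 burnt)
Step 5: cell (0,1)='.' (+2 fires, +5 burnt)
Step 6: cell (0,1)='.' (+1 fires, +2 burnt)
Step 7: cell (0,1)='.' (+1 fires, +1 burnt)
Step 8: cell (0,1)='.' (+0 fires, +1 burnt)
  fire out at step 8

2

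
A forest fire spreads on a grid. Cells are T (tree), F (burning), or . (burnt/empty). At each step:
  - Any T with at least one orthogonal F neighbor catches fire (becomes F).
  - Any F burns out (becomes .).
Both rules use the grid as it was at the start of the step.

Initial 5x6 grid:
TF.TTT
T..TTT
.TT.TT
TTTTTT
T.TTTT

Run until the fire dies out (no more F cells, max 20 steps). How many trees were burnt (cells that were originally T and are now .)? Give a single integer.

Step 1: +1 fires, +1 burnt (F count now 1)
Step 2: +1 fires, +1 burnt (F count now 1)
Step 3: +0 fires, +1 burnt (F count now 0)
Fire out after step 3
Initially T: 23, now '.': 9
Total burnt (originally-T cells now '.'): 2

Answer: 2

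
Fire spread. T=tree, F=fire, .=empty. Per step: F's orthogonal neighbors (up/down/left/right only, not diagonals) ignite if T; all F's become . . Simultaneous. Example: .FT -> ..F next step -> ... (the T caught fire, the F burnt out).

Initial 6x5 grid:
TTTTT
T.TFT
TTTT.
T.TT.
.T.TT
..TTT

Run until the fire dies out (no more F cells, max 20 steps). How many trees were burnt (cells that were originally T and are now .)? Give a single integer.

Answer: 20

Derivation:
Step 1: +4 fires, +1 burnt (F count now 4)
Step 2: +4 fires, +4 burnt (F count now 4)
Step 3: +4 fires, +4 burnt (F count now 4)
Step 4: +4 fires, +4 burnt (F count now 4)
Step 5: +4 fires, +4 burnt (F count now 4)
Step 6: +0 fires, +4 burnt (F count now 0)
Fire out after step 6
Initially T: 21, now '.': 29
Total burnt (originally-T cells now '.'): 20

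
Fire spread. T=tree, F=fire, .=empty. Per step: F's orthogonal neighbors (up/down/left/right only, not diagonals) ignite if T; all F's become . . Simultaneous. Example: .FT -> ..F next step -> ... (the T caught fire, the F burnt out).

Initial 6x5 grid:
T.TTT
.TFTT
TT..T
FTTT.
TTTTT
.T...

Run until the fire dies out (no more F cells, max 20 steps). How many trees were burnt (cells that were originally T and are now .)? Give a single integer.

Step 1: +6 fires, +2 burnt (F count now 6)
Step 2: +5 fires, +6 burnt (F count now 5)
Step 3: +5 fires, +5 burnt (F count now 5)
Step 4: +1 fires, +5 burnt (F count now 1)
Step 5: +1 fires, +1 burnt (F count now 1)
Step 6: +0 fires, +1 burnt (F count now 0)
Fire out after step 6
Initially T: 19, now '.': 29
Total burnt (originally-T cells now '.'): 18

Answer: 18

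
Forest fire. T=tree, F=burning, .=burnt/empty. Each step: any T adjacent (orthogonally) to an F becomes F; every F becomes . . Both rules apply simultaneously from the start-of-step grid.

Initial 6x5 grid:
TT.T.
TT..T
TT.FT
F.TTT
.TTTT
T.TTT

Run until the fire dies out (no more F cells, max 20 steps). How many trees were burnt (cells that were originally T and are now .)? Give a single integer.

Step 1: +3 fires, +2 burnt (F count now 3)
Step 2: +6 fires, +3 burnt (F count now 6)
Step 3: +5 fires, +6 burnt (F count now 5)
Step 4: +4 fires, +5 burnt (F count now 4)
Step 5: +0 fires, +4 burnt (F count now 0)
Fire out after step 5
Initially T: 20, now '.': 28
Total burnt (originally-T cells now '.'): 18

Answer: 18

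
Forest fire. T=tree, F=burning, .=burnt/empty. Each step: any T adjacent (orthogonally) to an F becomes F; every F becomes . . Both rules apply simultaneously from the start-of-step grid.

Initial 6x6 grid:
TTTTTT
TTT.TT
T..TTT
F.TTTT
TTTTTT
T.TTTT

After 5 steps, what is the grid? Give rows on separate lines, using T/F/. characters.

Step 1: 2 trees catch fire, 1 burn out
  TTTTTT
  TTT.TT
  F..TTT
  ..TTTT
  FTTTTT
  T.TTTT
Step 2: 3 trees catch fire, 2 burn out
  TTTTTT
  FTT.TT
  ...TTT
  ..TTTT
  .FTTTT
  F.TTTT
Step 3: 3 trees catch fire, 3 burn out
  FTTTTT
  .FT.TT
  ...TTT
  ..TTTT
  ..FTTT
  ..TTTT
Step 4: 5 trees catch fire, 3 burn out
  .FTTTT
  ..F.TT
  ...TTT
  ..FTTT
  ...FTT
  ..FTTT
Step 5: 4 trees catch fire, 5 burn out
  ..FTTT
  ....TT
  ...TTT
  ...FTT
  ....FT
  ...FTT

..FTTT
....TT
...TTT
...FTT
....FT
...FTT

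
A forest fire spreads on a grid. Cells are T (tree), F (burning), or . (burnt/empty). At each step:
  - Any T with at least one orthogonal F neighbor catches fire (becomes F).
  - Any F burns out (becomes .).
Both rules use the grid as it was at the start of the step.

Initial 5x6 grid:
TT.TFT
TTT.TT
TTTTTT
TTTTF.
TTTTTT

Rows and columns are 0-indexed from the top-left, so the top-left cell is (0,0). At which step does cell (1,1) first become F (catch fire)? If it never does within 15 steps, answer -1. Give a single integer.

Step 1: cell (1,1)='T' (+6 fires, +2 burnt)
Step 2: cell (1,1)='T' (+6 fires, +6 burnt)
Step 3: cell (1,1)='T' (+3 fires, +6 burnt)
Step 4: cell (1,1)='T' (+4 fires, +3 burnt)
Step 5: cell (1,1)='F' (+3 fires, +4 burnt)
  -> target ignites at step 5
Step 6: cell (1,1)='.' (+2 fires, +3 burnt)
Step 7: cell (1,1)='.' (+1 fires, +2 burnt)
Step 8: cell (1,1)='.' (+0 fires, +1 burnt)
  fire out at step 8

5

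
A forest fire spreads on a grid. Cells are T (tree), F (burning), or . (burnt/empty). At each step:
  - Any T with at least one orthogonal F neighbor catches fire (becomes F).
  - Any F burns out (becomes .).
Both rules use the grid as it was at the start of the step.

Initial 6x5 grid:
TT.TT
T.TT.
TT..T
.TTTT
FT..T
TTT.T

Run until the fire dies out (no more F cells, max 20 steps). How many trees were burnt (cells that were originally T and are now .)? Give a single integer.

Step 1: +2 fires, +1 burnt (F count now 2)
Step 2: +2 fires, +2 burnt (F count now 2)
Step 3: +3 fires, +2 burnt (F count now 3)
Step 4: +2 fires, +3 burnt (F count now 2)
Step 5: +2 fires, +2 burnt (F count now 2)
Step 6: +3 fires, +2 burnt (F count now 3)
Step 7: +2 fires, +3 burnt (F count now 2)
Step 8: +0 fires, +2 burnt (F count now 0)
Fire out after step 8
Initially T: 20, now '.': 26
Total burnt (originally-T cells now '.'): 16

Answer: 16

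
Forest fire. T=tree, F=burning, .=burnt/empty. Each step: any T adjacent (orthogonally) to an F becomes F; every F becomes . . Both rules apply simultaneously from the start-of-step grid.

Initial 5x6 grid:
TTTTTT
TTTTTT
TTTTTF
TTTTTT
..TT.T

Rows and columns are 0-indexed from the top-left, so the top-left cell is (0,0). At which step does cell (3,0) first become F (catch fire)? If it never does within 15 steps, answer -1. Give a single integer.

Step 1: cell (3,0)='T' (+3 fires, +1 burnt)
Step 2: cell (3,0)='T' (+5 fires, +3 burnt)
Step 3: cell (3,0)='T' (+4 fires, +5 burnt)
Step 4: cell (3,0)='T' (+5 fires, +4 burnt)
Step 5: cell (3,0)='T' (+5 fires, +5 burnt)
Step 6: cell (3,0)='F' (+3 fires, +5 burnt)
  -> target ignites at step 6
Step 7: cell (3,0)='.' (+1 fires, +3 burnt)
Step 8: cell (3,0)='.' (+0 fires, +1 burnt)
  fire out at step 8

6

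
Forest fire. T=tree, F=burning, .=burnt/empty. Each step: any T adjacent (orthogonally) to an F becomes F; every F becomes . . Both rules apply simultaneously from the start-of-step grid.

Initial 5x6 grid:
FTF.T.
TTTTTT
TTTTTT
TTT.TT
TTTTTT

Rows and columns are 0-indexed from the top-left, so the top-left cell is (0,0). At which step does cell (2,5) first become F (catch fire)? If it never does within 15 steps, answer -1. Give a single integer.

Step 1: cell (2,5)='T' (+3 fires, +2 burnt)
Step 2: cell (2,5)='T' (+4 fires, +3 burnt)
Step 3: cell (2,5)='T' (+5 fires, +4 burnt)
Step 4: cell (2,5)='T' (+6 fires, +5 burnt)
Step 5: cell (2,5)='F' (+4 fires, +6 burnt)
  -> target ignites at step 5
Step 6: cell (2,5)='.' (+2 fires, +4 burnt)
Step 7: cell (2,5)='.' (+1 fires, +2 burnt)
Step 8: cell (2,5)='.' (+0 fires, +1 burnt)
  fire out at step 8

5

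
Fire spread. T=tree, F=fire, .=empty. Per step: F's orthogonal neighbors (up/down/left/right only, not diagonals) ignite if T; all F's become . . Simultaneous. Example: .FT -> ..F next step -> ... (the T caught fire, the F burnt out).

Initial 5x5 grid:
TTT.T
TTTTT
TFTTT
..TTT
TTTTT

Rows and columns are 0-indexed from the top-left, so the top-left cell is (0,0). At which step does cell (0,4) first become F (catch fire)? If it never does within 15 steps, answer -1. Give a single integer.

Step 1: cell (0,4)='T' (+3 fires, +1 burnt)
Step 2: cell (0,4)='T' (+5 fires, +3 burnt)
Step 3: cell (0,4)='T' (+6 fires, +5 burnt)
Step 4: cell (0,4)='T' (+4 fires, +6 burnt)
Step 5: cell (0,4)='F' (+3 fires, +4 burnt)
  -> target ignites at step 5
Step 6: cell (0,4)='.' (+0 fires, +3 burnt)
  fire out at step 6

5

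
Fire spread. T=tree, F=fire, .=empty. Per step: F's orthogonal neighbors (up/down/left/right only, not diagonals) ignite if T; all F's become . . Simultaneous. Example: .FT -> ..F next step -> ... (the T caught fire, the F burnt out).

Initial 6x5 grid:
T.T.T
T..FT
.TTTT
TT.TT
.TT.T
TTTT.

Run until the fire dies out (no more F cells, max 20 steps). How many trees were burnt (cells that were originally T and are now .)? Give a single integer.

Step 1: +2 fires, +1 burnt (F count now 2)
Step 2: +4 fires, +2 burnt (F count now 4)
Step 3: +2 fires, +4 burnt (F count now 2)
Step 4: +2 fires, +2 burnt (F count now 2)
Step 5: +2 fires, +2 burnt (F count now 2)
Step 6: +2 fires, +2 burnt (F count now 2)
Step 7: +2 fires, +2 burnt (F count now 2)
Step 8: +1 fires, +2 burnt (F count now 1)
Step 9: +0 fires, +1 burnt (F count now 0)
Fire out after step 9
Initially T: 20, now '.': 27
Total burnt (originally-T cells now '.'): 17

Answer: 17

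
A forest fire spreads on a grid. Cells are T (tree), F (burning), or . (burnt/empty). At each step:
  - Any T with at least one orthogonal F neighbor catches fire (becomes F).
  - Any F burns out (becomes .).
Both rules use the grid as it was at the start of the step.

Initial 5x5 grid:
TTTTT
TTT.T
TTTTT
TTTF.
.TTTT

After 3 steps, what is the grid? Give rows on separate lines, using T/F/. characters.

Step 1: 3 trees catch fire, 1 burn out
  TTTTT
  TTT.T
  TTTFT
  TTF..
  .TTFT
Step 2: 5 trees catch fire, 3 burn out
  TTTTT
  TTT.T
  TTF.F
  TF...
  .TF.F
Step 3: 5 trees catch fire, 5 burn out
  TTTTT
  TTF.F
  TF...
  F....
  .F...

TTTTT
TTF.F
TF...
F....
.F...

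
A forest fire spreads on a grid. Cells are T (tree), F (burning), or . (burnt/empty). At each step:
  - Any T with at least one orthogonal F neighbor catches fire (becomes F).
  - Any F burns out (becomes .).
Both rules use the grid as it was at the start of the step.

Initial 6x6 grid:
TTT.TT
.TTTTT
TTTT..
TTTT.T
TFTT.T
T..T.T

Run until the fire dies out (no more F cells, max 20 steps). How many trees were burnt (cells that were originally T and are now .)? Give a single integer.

Step 1: +3 fires, +1 burnt (F count now 3)
Step 2: +5 fires, +3 burnt (F count now 5)
Step 3: +5 fires, +5 burnt (F count now 5)
Step 4: +3 fires, +5 burnt (F count now 3)
Step 5: +3 fires, +3 burnt (F count now 3)
Step 6: +1 fires, +3 burnt (F count now 1)
Step 7: +2 fires, +1 burnt (F count now 2)
Step 8: +1 fires, +2 burnt (F count now 1)
Step 9: +0 fires, +1 burnt (F count now 0)
Fire out after step 9
Initially T: 26, now '.': 33
Total burnt (originally-T cells now '.'): 23

Answer: 23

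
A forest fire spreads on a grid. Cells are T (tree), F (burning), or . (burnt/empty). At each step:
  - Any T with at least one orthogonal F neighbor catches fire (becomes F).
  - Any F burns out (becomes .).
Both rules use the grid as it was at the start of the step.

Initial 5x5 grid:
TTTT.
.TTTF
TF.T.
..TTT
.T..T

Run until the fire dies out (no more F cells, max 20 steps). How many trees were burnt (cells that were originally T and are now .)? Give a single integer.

Answer: 13

Derivation:
Step 1: +3 fires, +2 burnt (F count now 3)
Step 2: +4 fires, +3 burnt (F count now 4)
Step 3: +3 fires, +4 burnt (F count now 3)
Step 4: +2 fires, +3 burnt (F count now 2)
Step 5: +1 fires, +2 burnt (F count now 1)
Step 6: +0 fires, +1 burnt (F count now 0)
Fire out after step 6
Initially T: 14, now '.': 24
Total burnt (originally-T cells now '.'): 13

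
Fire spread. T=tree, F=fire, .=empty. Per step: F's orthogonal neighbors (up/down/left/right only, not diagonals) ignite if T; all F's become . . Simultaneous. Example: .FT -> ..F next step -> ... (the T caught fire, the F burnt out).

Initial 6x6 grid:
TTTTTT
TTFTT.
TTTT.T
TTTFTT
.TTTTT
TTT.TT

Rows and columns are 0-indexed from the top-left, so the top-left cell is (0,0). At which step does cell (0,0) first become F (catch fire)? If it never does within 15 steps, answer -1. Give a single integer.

Step 1: cell (0,0)='T' (+8 fires, +2 burnt)
Step 2: cell (0,0)='T' (+9 fires, +8 burnt)
Step 3: cell (0,0)='F' (+9 fires, +9 burnt)
  -> target ignites at step 3
Step 4: cell (0,0)='.' (+3 fires, +9 burnt)
Step 5: cell (0,0)='.' (+1 fires, +3 burnt)
Step 6: cell (0,0)='.' (+0 fires, +1 burnt)
  fire out at step 6

3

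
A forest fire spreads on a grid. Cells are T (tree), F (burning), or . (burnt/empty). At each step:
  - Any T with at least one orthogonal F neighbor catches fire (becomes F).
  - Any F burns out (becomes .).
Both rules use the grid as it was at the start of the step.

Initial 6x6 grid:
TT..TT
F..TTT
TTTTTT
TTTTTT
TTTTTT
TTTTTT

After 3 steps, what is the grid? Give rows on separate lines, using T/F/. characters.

Step 1: 2 trees catch fire, 1 burn out
  FT..TT
  ...TTT
  FTTTTT
  TTTTTT
  TTTTTT
  TTTTTT
Step 2: 3 trees catch fire, 2 burn out
  .F..TT
  ...TTT
  .FTTTT
  FTTTTT
  TTTTTT
  TTTTTT
Step 3: 3 trees catch fire, 3 burn out
  ....TT
  ...TTT
  ..FTTT
  .FTTTT
  FTTTTT
  TTTTTT

....TT
...TTT
..FTTT
.FTTTT
FTTTTT
TTTTTT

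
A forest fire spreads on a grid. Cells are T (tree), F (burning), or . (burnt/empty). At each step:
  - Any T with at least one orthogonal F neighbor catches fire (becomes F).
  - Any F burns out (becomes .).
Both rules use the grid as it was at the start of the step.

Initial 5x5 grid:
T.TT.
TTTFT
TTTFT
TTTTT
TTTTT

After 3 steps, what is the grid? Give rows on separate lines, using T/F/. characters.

Step 1: 6 trees catch fire, 2 burn out
  T.TF.
  TTF.F
  TTF.F
  TTTFT
  TTTTT
Step 2: 6 trees catch fire, 6 burn out
  T.F..
  TF...
  TF...
  TTF.F
  TTTFT
Step 3: 5 trees catch fire, 6 burn out
  T....
  F....
  F....
  TF...
  TTF.F

T....
F....
F....
TF...
TTF.F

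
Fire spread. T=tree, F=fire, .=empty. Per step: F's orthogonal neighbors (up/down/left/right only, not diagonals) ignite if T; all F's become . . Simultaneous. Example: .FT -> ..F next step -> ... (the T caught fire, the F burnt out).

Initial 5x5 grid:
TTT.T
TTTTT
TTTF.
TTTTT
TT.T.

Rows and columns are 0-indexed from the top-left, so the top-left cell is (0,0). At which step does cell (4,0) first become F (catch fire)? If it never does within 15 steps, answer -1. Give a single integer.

Step 1: cell (4,0)='T' (+3 fires, +1 burnt)
Step 2: cell (4,0)='T' (+6 fires, +3 burnt)
Step 3: cell (4,0)='T' (+5 fires, +6 burnt)
Step 4: cell (4,0)='T' (+4 fires, +5 burnt)
Step 5: cell (4,0)='F' (+2 fires, +4 burnt)
  -> target ignites at step 5
Step 6: cell (4,0)='.' (+0 fires, +2 burnt)
  fire out at step 6

5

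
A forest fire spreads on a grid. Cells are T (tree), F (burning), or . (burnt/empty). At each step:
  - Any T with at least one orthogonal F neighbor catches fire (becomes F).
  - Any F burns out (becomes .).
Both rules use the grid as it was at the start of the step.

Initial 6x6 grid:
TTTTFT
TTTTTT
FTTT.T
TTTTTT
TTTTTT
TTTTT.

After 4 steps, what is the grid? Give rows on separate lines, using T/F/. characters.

Step 1: 6 trees catch fire, 2 burn out
  TTTF.F
  FTTTFT
  .FTT.T
  FTTTTT
  TTTTTT
  TTTTT.
Step 2: 8 trees catch fire, 6 burn out
  FTF...
  .FTF.F
  ..FT.T
  .FTTTT
  FTTTTT
  TTTTT.
Step 3: 7 trees catch fire, 8 burn out
  .F....
  ..F...
  ...F.F
  ..FTTT
  .FTTTT
  FTTTT.
Step 4: 4 trees catch fire, 7 burn out
  ......
  ......
  ......
  ...FTF
  ..FTTT
  .FTTT.

......
......
......
...FTF
..FTTT
.FTTT.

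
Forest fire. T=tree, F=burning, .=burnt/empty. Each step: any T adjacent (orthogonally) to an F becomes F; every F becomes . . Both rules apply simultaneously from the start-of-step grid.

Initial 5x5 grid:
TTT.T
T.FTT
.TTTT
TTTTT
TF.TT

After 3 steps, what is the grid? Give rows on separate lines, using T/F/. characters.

Step 1: 5 trees catch fire, 2 burn out
  TTF.T
  T..FT
  .TFTT
  TFTTT
  F..TT
Step 2: 6 trees catch fire, 5 burn out
  TF..T
  T...F
  .F.FT
  F.FTT
  ...TT
Step 3: 4 trees catch fire, 6 burn out
  F...F
  T....
  ....F
  ...FT
  ...TT

F...F
T....
....F
...FT
...TT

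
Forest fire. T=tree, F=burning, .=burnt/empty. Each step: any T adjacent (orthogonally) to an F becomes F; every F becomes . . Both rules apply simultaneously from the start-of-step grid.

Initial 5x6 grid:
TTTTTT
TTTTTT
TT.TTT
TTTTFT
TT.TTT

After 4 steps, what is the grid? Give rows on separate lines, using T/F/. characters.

Step 1: 4 trees catch fire, 1 burn out
  TTTTTT
  TTTTTT
  TT.TFT
  TTTF.F
  TT.TFT
Step 2: 6 trees catch fire, 4 burn out
  TTTTTT
  TTTTFT
  TT.F.F
  TTF...
  TT.F.F
Step 3: 4 trees catch fire, 6 burn out
  TTTTFT
  TTTF.F
  TT....
  TF....
  TT....
Step 4: 6 trees catch fire, 4 burn out
  TTTF.F
  TTF...
  TF....
  F.....
  TF....

TTTF.F
TTF...
TF....
F.....
TF....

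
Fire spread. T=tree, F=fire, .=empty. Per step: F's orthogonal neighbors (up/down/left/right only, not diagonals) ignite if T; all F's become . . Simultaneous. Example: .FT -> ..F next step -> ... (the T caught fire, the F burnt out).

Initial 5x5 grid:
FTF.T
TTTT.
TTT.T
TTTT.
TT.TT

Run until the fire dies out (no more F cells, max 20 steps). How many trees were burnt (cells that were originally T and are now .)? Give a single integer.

Answer: 16

Derivation:
Step 1: +3 fires, +2 burnt (F count now 3)
Step 2: +4 fires, +3 burnt (F count now 4)
Step 3: +3 fires, +4 burnt (F count now 3)
Step 4: +3 fires, +3 burnt (F count now 3)
Step 5: +2 fires, +3 burnt (F count now 2)
Step 6: +1 fires, +2 burnt (F count now 1)
Step 7: +0 fires, +1 burnt (F count now 0)
Fire out after step 7
Initially T: 18, now '.': 23
Total burnt (originally-T cells now '.'): 16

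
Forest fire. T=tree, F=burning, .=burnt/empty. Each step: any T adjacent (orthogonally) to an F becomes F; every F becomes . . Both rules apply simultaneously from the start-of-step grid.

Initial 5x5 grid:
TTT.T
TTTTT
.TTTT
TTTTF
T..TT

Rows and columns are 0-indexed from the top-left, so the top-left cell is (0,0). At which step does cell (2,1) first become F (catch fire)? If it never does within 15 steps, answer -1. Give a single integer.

Step 1: cell (2,1)='T' (+3 fires, +1 burnt)
Step 2: cell (2,1)='T' (+4 fires, +3 burnt)
Step 3: cell (2,1)='T' (+4 fires, +4 burnt)
Step 4: cell (2,1)='F' (+3 fires, +4 burnt)
  -> target ignites at step 4
Step 5: cell (2,1)='.' (+3 fires, +3 burnt)
Step 6: cell (2,1)='.' (+2 fires, +3 burnt)
Step 7: cell (2,1)='.' (+1 fires, +2 burnt)
Step 8: cell (2,1)='.' (+0 fires, +1 burnt)
  fire out at step 8

4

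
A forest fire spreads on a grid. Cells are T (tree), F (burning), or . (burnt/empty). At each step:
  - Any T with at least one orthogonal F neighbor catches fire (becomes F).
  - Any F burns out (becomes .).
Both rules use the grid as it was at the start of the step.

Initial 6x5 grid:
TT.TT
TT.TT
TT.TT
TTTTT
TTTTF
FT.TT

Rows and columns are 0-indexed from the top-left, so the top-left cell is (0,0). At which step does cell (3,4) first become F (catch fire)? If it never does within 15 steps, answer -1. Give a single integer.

Step 1: cell (3,4)='F' (+5 fires, +2 burnt)
  -> target ignites at step 1
Step 2: cell (3,4)='.' (+6 fires, +5 burnt)
Step 3: cell (3,4)='.' (+5 fires, +6 burnt)
Step 4: cell (3,4)='.' (+4 fires, +5 burnt)
Step 5: cell (3,4)='.' (+3 fires, +4 burnt)
Step 6: cell (3,4)='.' (+1 fires, +3 burnt)
Step 7: cell (3,4)='.' (+0 fires, +1 burnt)
  fire out at step 7

1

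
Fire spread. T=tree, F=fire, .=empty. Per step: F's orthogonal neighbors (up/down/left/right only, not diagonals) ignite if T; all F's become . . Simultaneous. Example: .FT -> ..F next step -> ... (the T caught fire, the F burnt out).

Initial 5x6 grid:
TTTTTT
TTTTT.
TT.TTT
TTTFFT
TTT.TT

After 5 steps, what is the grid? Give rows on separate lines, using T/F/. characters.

Step 1: 5 trees catch fire, 2 burn out
  TTTTTT
  TTTTT.
  TT.FFT
  TTF..F
  TTT.FT
Step 2: 6 trees catch fire, 5 burn out
  TTTTTT
  TTTFF.
  TT...F
  TF....
  TTF..F
Step 3: 6 trees catch fire, 6 burn out
  TTTFFT
  TTF...
  TF....
  F.....
  TF....
Step 4: 5 trees catch fire, 6 burn out
  TTF..F
  TF....
  F.....
  ......
  F.....
Step 5: 2 trees catch fire, 5 burn out
  TF....
  F.....
  ......
  ......
  ......

TF....
F.....
......
......
......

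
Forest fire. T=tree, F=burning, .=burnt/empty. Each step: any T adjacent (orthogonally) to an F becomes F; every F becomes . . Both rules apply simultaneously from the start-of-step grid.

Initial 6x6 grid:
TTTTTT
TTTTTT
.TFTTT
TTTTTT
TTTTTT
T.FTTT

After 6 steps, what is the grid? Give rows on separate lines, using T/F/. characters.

Step 1: 6 trees catch fire, 2 burn out
  TTTTTT
  TTFTTT
  .F.FTT
  TTFTTT
  TTFTTT
  T..FTT
Step 2: 9 trees catch fire, 6 burn out
  TTFTTT
  TF.FTT
  ....FT
  TF.FTT
  TF.FTT
  T...FT
Step 3: 10 trees catch fire, 9 burn out
  TF.FTT
  F...FT
  .....F
  F...FT
  F...FT
  T....F
Step 4: 6 trees catch fire, 10 burn out
  F...FT
  .....F
  ......
  .....F
  .....F
  F.....
Step 5: 1 trees catch fire, 6 burn out
  .....F
  ......
  ......
  ......
  ......
  ......
Step 6: 0 trees catch fire, 1 burn out
  ......
  ......
  ......
  ......
  ......
  ......

......
......
......
......
......
......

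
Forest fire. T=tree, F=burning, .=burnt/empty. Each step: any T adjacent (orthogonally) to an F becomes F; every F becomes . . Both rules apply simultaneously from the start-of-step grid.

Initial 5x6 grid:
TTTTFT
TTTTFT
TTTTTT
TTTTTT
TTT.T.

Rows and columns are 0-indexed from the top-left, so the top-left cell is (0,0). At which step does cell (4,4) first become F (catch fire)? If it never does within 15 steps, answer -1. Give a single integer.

Step 1: cell (4,4)='T' (+5 fires, +2 burnt)
Step 2: cell (4,4)='T' (+5 fires, +5 burnt)
Step 3: cell (4,4)='F' (+6 fires, +5 burnt)
  -> target ignites at step 3
Step 4: cell (4,4)='.' (+4 fires, +6 burnt)
Step 5: cell (4,4)='.' (+3 fires, +4 burnt)
Step 6: cell (4,4)='.' (+2 fires, +3 burnt)
Step 7: cell (4,4)='.' (+1 fires, +2 burnt)
Step 8: cell (4,4)='.' (+0 fires, +1 burnt)
  fire out at step 8

3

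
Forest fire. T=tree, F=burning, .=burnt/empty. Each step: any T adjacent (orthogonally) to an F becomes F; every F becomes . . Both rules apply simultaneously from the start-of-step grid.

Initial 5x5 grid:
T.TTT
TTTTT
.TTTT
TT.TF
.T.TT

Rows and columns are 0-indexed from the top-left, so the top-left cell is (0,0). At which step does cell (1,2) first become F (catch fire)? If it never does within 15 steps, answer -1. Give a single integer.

Step 1: cell (1,2)='T' (+3 fires, +1 burnt)
Step 2: cell (1,2)='T' (+3 fires, +3 burnt)
Step 3: cell (1,2)='T' (+3 fires, +3 burnt)
Step 4: cell (1,2)='F' (+3 fires, +3 burnt)
  -> target ignites at step 4
Step 5: cell (1,2)='.' (+3 fires, +3 burnt)
Step 6: cell (1,2)='.' (+3 fires, +3 burnt)
Step 7: cell (1,2)='.' (+1 fires, +3 burnt)
Step 8: cell (1,2)='.' (+0 fires, +1 burnt)
  fire out at step 8

4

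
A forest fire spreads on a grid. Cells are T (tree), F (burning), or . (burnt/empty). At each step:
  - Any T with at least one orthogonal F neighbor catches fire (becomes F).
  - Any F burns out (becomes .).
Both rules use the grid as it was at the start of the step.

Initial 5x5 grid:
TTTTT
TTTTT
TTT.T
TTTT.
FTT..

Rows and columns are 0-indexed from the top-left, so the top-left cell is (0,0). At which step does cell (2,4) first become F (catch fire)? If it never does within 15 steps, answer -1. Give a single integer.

Step 1: cell (2,4)='T' (+2 fires, +1 burnt)
Step 2: cell (2,4)='T' (+3 fires, +2 burnt)
Step 3: cell (2,4)='T' (+3 fires, +3 burnt)
Step 4: cell (2,4)='T' (+4 fires, +3 burnt)
Step 5: cell (2,4)='T' (+2 fires, +4 burnt)
Step 6: cell (2,4)='T' (+2 fires, +2 burnt)
Step 7: cell (2,4)='T' (+2 fires, +2 burnt)
Step 8: cell (2,4)='F' (+2 fires, +2 burnt)
  -> target ignites at step 8
Step 9: cell (2,4)='.' (+0 fires, +2 burnt)
  fire out at step 9

8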